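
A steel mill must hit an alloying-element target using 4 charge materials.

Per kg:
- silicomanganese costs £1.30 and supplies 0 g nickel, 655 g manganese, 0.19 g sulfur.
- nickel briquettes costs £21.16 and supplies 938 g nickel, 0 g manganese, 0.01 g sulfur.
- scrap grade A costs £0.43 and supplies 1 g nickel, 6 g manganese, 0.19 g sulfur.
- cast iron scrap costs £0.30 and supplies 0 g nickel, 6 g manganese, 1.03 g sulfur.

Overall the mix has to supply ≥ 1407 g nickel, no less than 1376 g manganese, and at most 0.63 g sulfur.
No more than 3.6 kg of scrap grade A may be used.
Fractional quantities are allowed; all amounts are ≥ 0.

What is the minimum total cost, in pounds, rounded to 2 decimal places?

£34.47

This is a linear program. Let x1 = kg of silicomanganese, x2 = kg of nickel briquettes, x3 = kg of scrap grade A, x4 = kg of cast iron scrap.
Minimize 1.3x1 + 21.16x2 + 0.43x3 + 0.3x4 subject to:
  938x2 + 1x3 ≥ 1407   (nickel)
  655x1 + 6x3 + 6x4 ≥ 1376   (manganese)
  0.19x1 + 0.01x2 + 0.19x3 + 1.03x4 ≤ 0.63   (sulfur)
  x3 ≤ 3.6
  x1, x2, x3, x4 ≥ 0.
At the optimum only silicomanganese, nickel briquettes are positive (scrap grade A, cast iron scrap = 0). Binding constraints: nickel and manganese.
Optimal quantities: silicomanganese = 2.101 kg, nickel briquettes = 1.5 kg.
Hence cost = 1.3·2.101 + 21.16·1.5 = £34.4713.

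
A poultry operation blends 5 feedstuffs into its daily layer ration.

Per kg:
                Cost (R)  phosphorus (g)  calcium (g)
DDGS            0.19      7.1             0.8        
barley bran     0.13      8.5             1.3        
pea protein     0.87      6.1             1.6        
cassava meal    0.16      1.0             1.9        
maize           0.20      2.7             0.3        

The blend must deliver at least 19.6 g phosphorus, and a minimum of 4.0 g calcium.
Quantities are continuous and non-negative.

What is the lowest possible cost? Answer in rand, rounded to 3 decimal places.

Let x1 = kg of DDGS, x2 = kg of barley bran, x3 = kg of pea protein, x4 = kg of cassava meal, x5 = kg of maize.
Minimize 0.19x1 + 0.13x2 + 0.87x3 + 0.16x4 + 0.2x5 s.t.:
  7.1x1 + 8.5x2 + 6.1x3 + 1x4 + 2.7x5 ≥ 19.6   (phosphorus)
  0.8x1 + 1.3x2 + 1.6x3 + 1.9x4 + 0.3x5 ≥ 4   (calcium)
  x1, x2, x3, x4, x5 ≥ 0.
At the optimum only barley bran, cassava meal are positive (DDGS, pea protein, maize = 0). Binding constraints: phosphorus and calcium.
That vertex is x2 = 2.238, x4 = 0.5737.
Objective = 0.13·2.238 + 0.16·0.5737 = 0.38273.

R0.383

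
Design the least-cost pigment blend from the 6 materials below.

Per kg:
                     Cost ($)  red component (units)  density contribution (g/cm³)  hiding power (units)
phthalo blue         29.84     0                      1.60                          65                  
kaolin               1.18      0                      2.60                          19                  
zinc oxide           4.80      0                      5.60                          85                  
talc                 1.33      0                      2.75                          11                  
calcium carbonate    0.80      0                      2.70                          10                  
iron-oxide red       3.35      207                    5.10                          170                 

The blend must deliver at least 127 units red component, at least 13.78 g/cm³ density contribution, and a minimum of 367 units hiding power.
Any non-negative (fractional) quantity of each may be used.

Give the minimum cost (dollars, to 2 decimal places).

Treat it as an LP. Let x1 = kg of phthalo blue, x2 = kg of kaolin, x3 = kg of zinc oxide, x4 = kg of talc, x5 = kg of calcium carbonate, x6 = kg of iron-oxide red.
Minimise 29.84x1 + 1.18x2 + 4.8x3 + 1.33x4 + 0.8x5 + 3.35x6 s.t.:
  207x6 ≥ 127   (red component)
  1.6x1 + 2.6x2 + 5.6x3 + 2.75x4 + 2.7x5 + 5.1x6 ≥ 13.78   (density contribution)
  65x1 + 19x2 + 85x3 + 11x4 + 10x5 + 170x6 ≥ 367   (hiding power)
  x1, x2, x3, x4, x5, x6 ≥ 0.
At the optimum only calcium carbonate, iron-oxide red are positive (phthalo blue, kaolin, zinc oxide, talc = 0). There the density contribution and hiding power constraints are tight.
Solving gives x5 = 1.154, x6 = 2.091.
Hence cost = 0.8·1.154 + 3.35·2.091 = $7.9281.

$7.93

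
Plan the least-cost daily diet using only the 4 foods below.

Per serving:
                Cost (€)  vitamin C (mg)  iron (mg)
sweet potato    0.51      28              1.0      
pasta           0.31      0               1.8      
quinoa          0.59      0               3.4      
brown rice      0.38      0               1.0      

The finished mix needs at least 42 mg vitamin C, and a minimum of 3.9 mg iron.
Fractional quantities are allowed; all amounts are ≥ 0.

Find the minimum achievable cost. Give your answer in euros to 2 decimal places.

This is a linear program. Let x1 = servings of sweet potato, x2 = servings of pasta, x3 = servings of quinoa, x4 = servings of brown rice.
Minimise 0.51x1 + 0.31x2 + 0.59x3 + 0.38x4 s.t.:
  28x1 ≥ 42   (vitamin C)
  1x1 + 1.8x2 + 3.4x3 + 1x4 ≥ 3.9   (iron)
  x1, x2, x3, x4 ≥ 0.
The optimal basis is {sweet potato, pasta}; quinoa, brown rice drop out. There the vitamin C and iron constraints are tight.
Optimal quantities: sweet potato = 1.5 servings, pasta = 1.333 servings.
Cost = 0.51·1.5 + 0.31·1.333 = 1.1782.

€1.18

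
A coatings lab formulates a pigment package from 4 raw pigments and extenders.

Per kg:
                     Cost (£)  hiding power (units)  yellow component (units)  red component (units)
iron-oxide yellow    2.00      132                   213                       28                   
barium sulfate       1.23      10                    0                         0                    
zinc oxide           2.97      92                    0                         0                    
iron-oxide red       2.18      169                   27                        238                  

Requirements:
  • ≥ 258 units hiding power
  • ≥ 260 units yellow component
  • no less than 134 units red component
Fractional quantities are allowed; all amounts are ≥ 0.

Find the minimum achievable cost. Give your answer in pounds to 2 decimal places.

Let x1 = kg of iron-oxide yellow, x2 = kg of barium sulfate, x3 = kg of zinc oxide, x4 = kg of iron-oxide red.
Minimise 2x1 + 1.23x2 + 2.97x3 + 2.18x4 subject to:
  132x1 + 10x2 + 92x3 + 169x4 ≥ 258   (hiding power)
  213x1 + 27x4 ≥ 260   (yellow component)
  28x1 + 238x4 ≥ 134   (red component)
  x1, x2, x3, x4 ≥ 0.
The cheapest feasible vertex uses only iron-oxide yellow, iron-oxide red; barium sulfate, zinc oxide are not used. There the hiding power and yellow component constraints are tight.
Optimal quantities: iron-oxide yellow = 1.14 kg, iron-oxide red = 0.6362 kg.
Objective = 2·1.14 + 2.18·0.6362 = 3.6669.

£3.67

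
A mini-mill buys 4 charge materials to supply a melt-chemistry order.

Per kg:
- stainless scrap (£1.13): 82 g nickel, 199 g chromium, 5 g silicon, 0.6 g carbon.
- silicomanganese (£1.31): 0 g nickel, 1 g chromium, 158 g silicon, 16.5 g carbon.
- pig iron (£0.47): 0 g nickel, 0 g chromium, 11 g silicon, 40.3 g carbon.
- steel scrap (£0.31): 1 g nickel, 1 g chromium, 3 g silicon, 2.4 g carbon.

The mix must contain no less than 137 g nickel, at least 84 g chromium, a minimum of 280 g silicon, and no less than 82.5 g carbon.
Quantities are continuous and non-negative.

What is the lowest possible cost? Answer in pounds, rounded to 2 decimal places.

£4.65

Treat it as an LP. Let x1 = kg of stainless scrap, x2 = kg of silicomanganese, x3 = kg of pig iron, x4 = kg of steel scrap.
Minimize 1.13x1 + 1.31x2 + 0.47x3 + 0.31x4 subject to:
  82x1 + 1x4 ≥ 137   (nickel)
  199x1 + 1x2 + 1x4 ≥ 84   (chromium)
  5x1 + 158x2 + 11x3 + 3x4 ≥ 280   (silicon)
  0.6x1 + 16.5x2 + 40.3x3 + 2.4x4 ≥ 82.5   (carbon)
  x1, x2, x3, x4 ≥ 0.
The cheapest feasible vertex uses only stainless scrap, silicomanganese, pig iron; steel scrap is not used. Binding constraints: nickel, silicon, carbon.
That vertex is x1 = 1.671, x2 = 1.625, x3 = 1.357.
Cost = 1.13·1.671 + 1.31·1.625 + 0.47·1.357 = 4.6548.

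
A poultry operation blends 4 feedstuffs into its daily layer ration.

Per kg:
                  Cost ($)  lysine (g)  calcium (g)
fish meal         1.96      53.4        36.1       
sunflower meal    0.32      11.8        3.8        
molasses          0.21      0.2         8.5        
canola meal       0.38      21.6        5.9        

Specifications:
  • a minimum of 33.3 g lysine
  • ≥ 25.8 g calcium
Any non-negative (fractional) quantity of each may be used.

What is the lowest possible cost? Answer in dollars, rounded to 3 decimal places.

Let x1 = kg of fish meal, x2 = kg of sunflower meal, x3 = kg of molasses, x4 = kg of canola meal.
Minimize 1.96x1 + 0.32x2 + 0.21x3 + 0.38x4 subject to:
  53.4x1 + 11.8x2 + 0.2x3 + 21.6x4 ≥ 33.3   (lysine)
  36.1x1 + 3.8x2 + 8.5x3 + 5.9x4 ≥ 25.8   (calcium)
  x1, x2, x3, x4 ≥ 0.
The optimal basis is {molasses, canola meal}; fish meal, sunflower meal drop out. Binding constraints: lysine and calcium.
Optimal quantities: molasses = 1.978 kg, canola meal = 1.523 kg.
Cost = 0.21·1.978 + 0.38·1.523 = 0.99412.

$0.994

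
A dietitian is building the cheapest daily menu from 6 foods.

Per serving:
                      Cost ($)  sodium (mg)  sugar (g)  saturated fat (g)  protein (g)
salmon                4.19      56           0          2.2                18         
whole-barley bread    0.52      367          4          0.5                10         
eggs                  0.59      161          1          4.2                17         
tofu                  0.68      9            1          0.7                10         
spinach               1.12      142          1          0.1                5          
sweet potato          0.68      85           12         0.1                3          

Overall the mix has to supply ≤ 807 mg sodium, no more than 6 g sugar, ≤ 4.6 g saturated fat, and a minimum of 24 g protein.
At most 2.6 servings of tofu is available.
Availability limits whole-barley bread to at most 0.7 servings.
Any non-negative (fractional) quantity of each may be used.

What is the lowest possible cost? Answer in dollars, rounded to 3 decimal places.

Let x1 = servings of salmon, x2 = servings of whole-barley bread, x3 = servings of eggs, x4 = servings of tofu, x5 = servings of spinach, x6 = servings of sweet potato.
Minimise 4.19x1 + 0.52x2 + 0.59x3 + 0.68x4 + 1.12x5 + 0.68x6 s.t.:
  56x1 + 367x2 + 161x3 + 9x4 + 142x5 + 85x6 ≤ 807   (sodium)
  4x2 + 1x3 + 1x4 + 1x5 + 12x6 ≤ 6   (sugar)
  2.2x1 + 0.5x2 + 4.2x3 + 0.7x4 + 0.1x5 + 0.1x6 ≤ 4.6   (saturated fat)
  18x1 + 10x2 + 17x3 + 10x4 + 5x5 + 3x6 ≥ 24   (protein)
  x4 ≤ 2.6
  x2 ≤ 0.7
  x1, x2, x3, x4, x5, x6 ≥ 0.
The optimal basis is {whole-barley bread, eggs}; salmon, tofu, spinach, sweet potato drop out. Binding constraints: saturated fat and protein.
Solving gives x2 = 0.6746, x3 = 1.015.
Cost = 0.52·0.6746 + 0.59·1.015 = 0.94964.

$0.950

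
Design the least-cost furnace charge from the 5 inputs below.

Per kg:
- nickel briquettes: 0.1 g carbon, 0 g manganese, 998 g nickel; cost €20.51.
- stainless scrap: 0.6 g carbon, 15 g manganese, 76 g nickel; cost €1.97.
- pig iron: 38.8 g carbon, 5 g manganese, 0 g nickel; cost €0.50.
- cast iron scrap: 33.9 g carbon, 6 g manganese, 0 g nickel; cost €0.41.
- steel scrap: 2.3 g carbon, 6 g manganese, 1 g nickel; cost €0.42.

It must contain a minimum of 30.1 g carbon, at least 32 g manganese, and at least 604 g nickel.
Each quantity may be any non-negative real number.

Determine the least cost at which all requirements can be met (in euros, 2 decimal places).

€13.49

This is a linear program. Let x1 = kg of nickel briquettes, x2 = kg of stainless scrap, x3 = kg of pig iron, x4 = kg of cast iron scrap, x5 = kg of steel scrap.
Minimise 20.51x1 + 1.97x2 + 0.5x3 + 0.41x4 + 0.42x5 s.t.:
  0.1x1 + 0.6x2 + 38.8x3 + 33.9x4 + 2.3x5 ≥ 30.1   (carbon)
  15x2 + 5x3 + 6x4 + 6x5 ≥ 32   (manganese)
  998x1 + 76x2 + 1x5 ≥ 604   (nickel)
  x1, x2, x3, x4, x5 ≥ 0.
The minimum-cost mix takes nothing from pig iron, steel scrap — only nickel briquettes, stainless scrap, cast iron scrap. Binding constraints: carbon, manganese, nickel.
So nickel briquettes = 0.4688 kg, stainless scrap = 1.791 kg, cast iron scrap = 0.8548 kg.
Cost = 20.51·0.4688 + 1.97·1.791 + 0.41·0.8548 = 13.4938.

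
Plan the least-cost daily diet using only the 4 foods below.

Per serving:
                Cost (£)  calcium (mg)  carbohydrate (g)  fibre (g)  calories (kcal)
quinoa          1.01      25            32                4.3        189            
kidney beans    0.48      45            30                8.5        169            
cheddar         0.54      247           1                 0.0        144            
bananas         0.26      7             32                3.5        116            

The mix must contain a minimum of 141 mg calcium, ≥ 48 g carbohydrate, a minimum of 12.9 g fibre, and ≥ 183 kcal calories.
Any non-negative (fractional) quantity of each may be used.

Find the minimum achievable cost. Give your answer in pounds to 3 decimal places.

Let x1 = servings of quinoa, x2 = servings of kidney beans, x3 = servings of cheddar, x4 = servings of bananas.
Minimize 1.01x1 + 0.48x2 + 0.54x3 + 0.26x4 s.t.:
  25x1 + 45x2 + 247x3 + 7x4 ≥ 141   (calcium)
  32x1 + 30x2 + 1x3 + 32x4 ≥ 48   (carbohydrate)
  4.3x1 + 8.5x2 + 3.5x4 ≥ 12.9   (fibre)
  189x1 + 169x2 + 144x3 + 116x4 ≥ 183   (calories)
  x1, x2, x3, x4 ≥ 0.
At the optimum only kidney beans, cheddar, bananas are positive (quinoa = 0). There the calcium, carbohydrate, fibre constraints are tight.
So kidney beans = 1.472 servings, cheddar = 0.2995 servings, bananas = 0.1105 servings.
Hence cost = 0.48·1.472 + 0.54·0.2995 + 0.26·0.1105 = £0.89702.

£0.897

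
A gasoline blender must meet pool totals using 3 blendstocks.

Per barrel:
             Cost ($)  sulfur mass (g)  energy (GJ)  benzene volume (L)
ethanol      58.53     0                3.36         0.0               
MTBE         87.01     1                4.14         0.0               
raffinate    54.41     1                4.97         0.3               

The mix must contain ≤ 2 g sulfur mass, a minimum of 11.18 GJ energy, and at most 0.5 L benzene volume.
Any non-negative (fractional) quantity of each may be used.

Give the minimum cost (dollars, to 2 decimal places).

$141.14

Treat it as an LP. Let x1 = barrels of ethanol, x2 = barrels of MTBE, x3 = barrels of raffinate.
Minimize 58.53x1 + 87.01x2 + 54.41x3 subject to:
  1x2 + 1x3 ≤ 2   (sulfur mass)
  3.36x1 + 4.14x2 + 4.97x3 ≥ 11.18   (energy)
  0.3x3 ≤ 0.5   (benzene volume)
  x1, x2, x3 ≥ 0.
The cheapest feasible vertex uses only ethanol, raffinate; MTBE is not used. The energy and benzene volume requirements are met with equality.
Optimal quantities: ethanol = 0.8621 barrels, raffinate = 1.6667 barrels.
Objective = 58.53·0.8621 + 54.41·1.6667 = 141.1439.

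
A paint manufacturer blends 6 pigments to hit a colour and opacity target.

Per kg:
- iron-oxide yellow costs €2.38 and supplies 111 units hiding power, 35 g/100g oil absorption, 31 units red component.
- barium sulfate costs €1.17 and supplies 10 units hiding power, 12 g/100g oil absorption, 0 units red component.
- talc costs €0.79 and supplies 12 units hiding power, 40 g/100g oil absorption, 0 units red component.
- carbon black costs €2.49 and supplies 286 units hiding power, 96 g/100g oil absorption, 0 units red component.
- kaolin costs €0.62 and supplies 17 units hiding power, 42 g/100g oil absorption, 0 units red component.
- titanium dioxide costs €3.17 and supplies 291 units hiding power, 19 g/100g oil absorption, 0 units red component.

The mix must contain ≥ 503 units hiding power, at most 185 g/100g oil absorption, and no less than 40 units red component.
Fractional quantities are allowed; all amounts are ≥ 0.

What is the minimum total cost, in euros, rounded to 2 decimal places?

€6.20

Let x1 = kg of iron-oxide yellow, x2 = kg of barium sulfate, x3 = kg of talc, x4 = kg of carbon black, x5 = kg of kaolin, x6 = kg of titanium dioxide.
min 2.38x1 + 1.17x2 + 0.79x3 + 2.49x4 + 0.62x5 + 3.17x6 s.t.:
  111x1 + 10x2 + 12x3 + 286x4 + 17x5 + 291x6 ≥ 503   (hiding power)
  35x1 + 12x2 + 40x3 + 96x4 + 42x5 + 19x6 ≤ 185   (oil absorption)
  31x1 ≥ 40   (red component)
  x1, x2, x3, x4, x5, x6 ≥ 0.
The minimum-cost mix takes nothing from barium sulfate, talc, kaolin, titanium dioxide — only iron-oxide yellow, carbon black. There the hiding power and red component constraints are tight.
That vertex is x1 = 1.29, x4 = 1.258.
Total cost: 2.38·1.29 + 2.49·1.258 = 6.2026.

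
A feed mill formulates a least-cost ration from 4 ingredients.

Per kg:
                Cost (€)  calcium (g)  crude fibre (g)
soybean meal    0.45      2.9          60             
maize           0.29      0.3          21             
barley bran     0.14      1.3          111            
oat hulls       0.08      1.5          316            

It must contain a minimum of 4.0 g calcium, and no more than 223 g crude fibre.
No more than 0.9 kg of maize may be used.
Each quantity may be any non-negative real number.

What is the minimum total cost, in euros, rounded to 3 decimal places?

€0.518

Let x1 = kg of soybean meal, x2 = kg of maize, x3 = kg of barley bran, x4 = kg of oat hulls.
min 0.45x1 + 0.29x2 + 0.14x3 + 0.08x4 subject to:
  2.9x1 + 0.3x2 + 1.3x3 + 1.5x4 ≥ 4   (calcium)
  60x1 + 21x2 + 111x3 + 316x4 ≤ 223   (crude fibre)
  x2 ≤ 0.9
  x1, x2, x3, x4 ≥ 0.
At the optimum only soybean meal, barley bran are positive (maize, oat hulls = 0). There the calcium and crude fibre constraints are tight.
That vertex is x1 = 0.6318, x3 = 1.667.
Hence cost = 0.45·0.6318 + 0.14·1.667 = €0.51769.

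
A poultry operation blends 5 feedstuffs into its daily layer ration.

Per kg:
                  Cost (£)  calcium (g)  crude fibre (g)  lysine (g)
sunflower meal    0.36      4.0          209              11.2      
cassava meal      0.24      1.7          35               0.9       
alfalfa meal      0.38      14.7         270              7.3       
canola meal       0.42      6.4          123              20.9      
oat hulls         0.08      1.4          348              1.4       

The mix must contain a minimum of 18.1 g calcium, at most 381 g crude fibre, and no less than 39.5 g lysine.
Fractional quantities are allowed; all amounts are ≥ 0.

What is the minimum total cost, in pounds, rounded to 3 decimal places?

Set it up as a linear program. Let x1 = kg of sunflower meal, x2 = kg of cassava meal, x3 = kg of alfalfa meal, x4 = kg of canola meal, x5 = kg of oat hulls.
Minimise 0.36x1 + 0.24x2 + 0.38x3 + 0.42x4 + 0.08x5 subject to:
  4x1 + 1.7x2 + 14.7x3 + 6.4x4 + 1.4x5 ≥ 18.1   (calcium)
  209x1 + 35x2 + 270x3 + 123x4 + 348x5 ≤ 381   (crude fibre)
  11.2x1 + 0.9x2 + 7.3x3 + 20.9x4 + 1.4x5 ≥ 39.5   (lysine)
  x1, x2, x3, x4, x5 ≥ 0.
The cheapest feasible vertex uses only alfalfa meal, canola meal; sunflower meal, cassava meal, oat hulls are not used. Binding constraints: calcium and lysine.
That vertex is x3 = 0.4817, x4 = 1.722.
Cost = 0.38·0.4817 + 0.42·1.722 = 0.90629.

£0.906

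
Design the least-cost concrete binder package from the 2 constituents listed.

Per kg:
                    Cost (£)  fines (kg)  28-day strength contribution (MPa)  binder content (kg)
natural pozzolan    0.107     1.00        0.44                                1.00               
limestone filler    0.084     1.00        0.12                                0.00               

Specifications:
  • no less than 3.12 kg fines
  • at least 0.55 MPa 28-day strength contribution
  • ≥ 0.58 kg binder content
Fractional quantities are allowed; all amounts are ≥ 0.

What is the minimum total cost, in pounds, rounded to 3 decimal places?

Let x1 = kg of natural pozzolan, x2 = kg of limestone filler.
min 0.107x1 + 0.084x2 with:
  1x1 + 1x2 ≥ 3.12   (fines)
  0.44x1 + 0.12x2 ≥ 0.55   (28-day strength contribution)
  1x1 ≥ 0.58   (binder content)
  x1, x2 ≥ 0.
Both inputs are positive at the optimum. The fines and binder content requirements are met with equality.
That vertex is x1 = 0.58, x2 = 2.54.
Cost = 0.107·0.58 + 0.084·2.54 = 0.27542.

£0.275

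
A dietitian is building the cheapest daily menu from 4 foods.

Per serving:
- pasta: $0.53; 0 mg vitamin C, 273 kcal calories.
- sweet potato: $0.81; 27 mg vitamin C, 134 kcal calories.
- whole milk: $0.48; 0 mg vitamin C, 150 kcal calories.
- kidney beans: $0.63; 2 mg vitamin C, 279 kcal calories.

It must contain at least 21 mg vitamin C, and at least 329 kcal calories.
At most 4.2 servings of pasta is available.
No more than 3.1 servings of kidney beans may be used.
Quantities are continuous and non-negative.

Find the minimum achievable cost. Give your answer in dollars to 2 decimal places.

Treat it as an LP. Let x1 = servings of pasta, x2 = servings of sweet potato, x3 = servings of whole milk, x4 = servings of kidney beans.
min 0.53x1 + 0.81x2 + 0.48x3 + 0.63x4 with:
  27x2 + 2x4 ≥ 21   (vitamin C)
  273x1 + 134x2 + 150x3 + 279x4 ≥ 329   (calories)
  x1 ≤ 4.2
  x4 ≤ 3.1
  x1, x2, x3, x4 ≥ 0.
At the optimum only pasta, sweet potato are positive (whole milk, kidney beans = 0). The vitamin C and calories requirements are met with equality.
So pasta = 0.8234 servings, sweet potato = 0.7778 servings.
Cost = 0.53·0.8234 + 0.81·0.7778 = 1.0664.

$1.07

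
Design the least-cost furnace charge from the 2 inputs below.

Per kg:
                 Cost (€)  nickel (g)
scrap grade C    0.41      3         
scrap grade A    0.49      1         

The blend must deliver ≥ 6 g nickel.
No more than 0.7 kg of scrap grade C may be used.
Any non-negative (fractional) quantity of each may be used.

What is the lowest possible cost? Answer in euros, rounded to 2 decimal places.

€2.20

Let x1 = kg of scrap grade C, x2 = kg of scrap grade A.
Minimize 0.41x1 + 0.49x2 with:
  3x1 + 1x2 ≥ 6   (nickel)
  x1 ≤ 0.7
  x1, x2 ≥ 0.
Both inputs are positive at the optimum. There the nickel and the scrap grade C cap constraints are tight.
Solving gives x1 = 0.7, x2 = 3.9.
Objective = 0.41·0.7 + 0.49·3.9 = 2.1980.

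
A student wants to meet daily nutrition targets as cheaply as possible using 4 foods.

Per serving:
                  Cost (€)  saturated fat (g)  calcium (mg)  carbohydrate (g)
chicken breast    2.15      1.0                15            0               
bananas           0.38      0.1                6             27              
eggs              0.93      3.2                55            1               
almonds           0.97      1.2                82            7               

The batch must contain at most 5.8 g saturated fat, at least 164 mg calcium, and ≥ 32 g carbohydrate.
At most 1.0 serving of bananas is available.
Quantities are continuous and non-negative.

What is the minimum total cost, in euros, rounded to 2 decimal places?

Treat it as an LP. Let x1 = servings of chicken breast, x2 = servings of bananas, x3 = servings of eggs, x4 = servings of almonds.
Minimize 2.15x1 + 0.38x2 + 0.93x3 + 0.97x4 subject to:
  1x1 + 0.1x2 + 3.2x3 + 1.2x4 ≤ 5.8   (saturated fat)
  15x1 + 6x2 + 55x3 + 82x4 ≥ 164   (calcium)
  27x2 + 1x3 + 7x4 ≥ 32   (carbohydrate)
  x2 ≤ 1
  x1, x2, x3, x4 ≥ 0.
At the optimum only bananas, almonds are positive (chicken breast, eggs = 0). There the calcium and carbohydrate constraints are tight.
So bananas = 0.6796 servings, almonds = 1.95 servings.
Hence cost = 0.38·0.6796 + 0.97·1.95 = €2.1497.

€2.15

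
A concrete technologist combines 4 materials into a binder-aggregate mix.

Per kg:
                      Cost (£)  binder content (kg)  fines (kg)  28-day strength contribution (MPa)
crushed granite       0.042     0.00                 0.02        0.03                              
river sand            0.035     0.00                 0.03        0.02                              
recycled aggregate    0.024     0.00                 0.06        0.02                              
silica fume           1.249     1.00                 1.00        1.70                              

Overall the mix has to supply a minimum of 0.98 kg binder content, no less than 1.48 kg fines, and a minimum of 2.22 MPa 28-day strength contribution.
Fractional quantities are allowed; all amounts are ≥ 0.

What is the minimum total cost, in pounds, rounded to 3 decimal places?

£1.665

Set it up as a linear program. Let x1 = kg of crushed granite, x2 = kg of river sand, x3 = kg of recycled aggregate, x4 = kg of silica fume.
min 0.042x1 + 0.035x2 + 0.024x3 + 1.249x4 s.t.:
  1x4 ≥ 0.98   (binder content)
  0.02x1 + 0.03x2 + 0.06x3 + 1x4 ≥ 1.48   (fines)
  0.03x1 + 0.02x2 + 0.02x3 + 1.7x4 ≥ 2.22   (28-day strength contribution)
  x1, x2, x3, x4 ≥ 0.
The cheapest feasible vertex uses only recycled aggregate, silica fume; crushed granite, river sand are not used. The fines and 28-day strength contribution requirements are met with equality.
That vertex is x3 = 3.6098, x4 = 1.2634.
Cost = 0.024·3.6098 + 1.249·1.2634 = 1.66462.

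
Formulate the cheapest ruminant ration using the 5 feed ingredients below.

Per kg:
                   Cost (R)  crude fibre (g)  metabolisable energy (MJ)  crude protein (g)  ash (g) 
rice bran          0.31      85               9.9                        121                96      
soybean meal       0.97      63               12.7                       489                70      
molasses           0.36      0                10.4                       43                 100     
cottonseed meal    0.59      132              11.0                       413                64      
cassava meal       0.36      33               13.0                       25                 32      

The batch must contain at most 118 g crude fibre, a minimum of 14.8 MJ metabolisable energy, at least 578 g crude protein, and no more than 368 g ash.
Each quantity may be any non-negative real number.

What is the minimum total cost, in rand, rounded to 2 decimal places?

Let x1 = kg of rice bran, x2 = kg of soybean meal, x3 = kg of molasses, x4 = kg of cottonseed meal, x5 = kg of cassava meal.
min 0.31x1 + 0.97x2 + 0.36x3 + 0.59x4 + 0.36x5 with:
  85x1 + 63x2 + 132x4 + 33x5 ≤ 118   (crude fibre)
  9.9x1 + 12.7x2 + 10.4x3 + 11x4 + 13x5 ≥ 14.8   (metabolisable energy)
  121x1 + 489x2 + 43x3 + 413x4 + 25x5 ≥ 578   (crude protein)
  96x1 + 70x2 + 100x3 + 64x4 + 32x5 ≤ 368   (ash)
  x1, x2, x3, x4, x5 ≥ 0.
The optimal basis is {soybean meal, cottonseed meal}; rice bran, molasses, cassava meal drop out. Binding constraints: crude fibre and crude protein.
So soybean meal = 0.7154 kg, cottonseed meal = 0.5525 kg.
Objective = 0.97·0.7154 + 0.59·0.5525 = 1.0199.

R1.02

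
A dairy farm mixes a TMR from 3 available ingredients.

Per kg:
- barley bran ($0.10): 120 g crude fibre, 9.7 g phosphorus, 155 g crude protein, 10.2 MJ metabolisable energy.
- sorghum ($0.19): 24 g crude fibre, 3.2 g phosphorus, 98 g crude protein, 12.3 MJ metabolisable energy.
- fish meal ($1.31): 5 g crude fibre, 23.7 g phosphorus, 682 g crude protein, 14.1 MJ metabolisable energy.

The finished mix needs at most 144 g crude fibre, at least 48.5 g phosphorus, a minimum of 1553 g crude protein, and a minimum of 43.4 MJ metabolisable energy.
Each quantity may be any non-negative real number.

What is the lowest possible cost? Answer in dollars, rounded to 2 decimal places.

$2.78

Treat it as an LP. Let x1 = kg of barley bran, x2 = kg of sorghum, x3 = kg of fish meal.
Minimize 0.1x1 + 0.19x2 + 1.31x3 with:
  120x1 + 24x2 + 5x3 ≤ 144   (crude fibre)
  9.7x1 + 3.2x2 + 23.7x3 ≥ 48.5   (phosphorus)
  155x1 + 98x2 + 682x3 ≥ 1553   (crude protein)
  10.2x1 + 12.3x2 + 14.1x3 ≥ 43.4   (metabolisable energy)
  x1, x2, x3 ≥ 0.
The optimal mix uses every input. There the crude fibre, crude protein, metabolisable energy constraints are tight.
Optimal quantities: barley bran = 1.039 kg, sorghum = 0.3917 kg, fish meal = 1.985 kg.
Cost = 0.1·1.039 + 0.19·0.3917 + 1.31·1.985 = 2.7787.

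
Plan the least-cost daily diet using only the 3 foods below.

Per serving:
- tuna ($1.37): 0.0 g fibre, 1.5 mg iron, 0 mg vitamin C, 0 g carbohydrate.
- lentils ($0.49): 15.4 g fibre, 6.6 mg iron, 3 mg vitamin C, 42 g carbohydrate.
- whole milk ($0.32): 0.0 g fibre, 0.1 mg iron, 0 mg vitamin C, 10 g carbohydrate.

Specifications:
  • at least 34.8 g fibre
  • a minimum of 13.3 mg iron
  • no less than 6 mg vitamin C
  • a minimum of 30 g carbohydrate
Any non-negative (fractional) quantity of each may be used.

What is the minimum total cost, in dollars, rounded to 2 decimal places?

$1.11

Treat it as an LP. Let x1 = servings of tuna, x2 = servings of lentils, x3 = servings of whole milk.
min 1.37x1 + 0.49x2 + 0.32x3 subject to:
  15.4x2 ≥ 34.8   (fibre)
  1.5x1 + 6.6x2 + 0.1x3 ≥ 13.3   (iron)
  3x2 ≥ 6   (vitamin C)
  42x2 + 10x3 ≥ 30   (carbohydrate)
  x1, x2, x3 ≥ 0.
The minimum-cost mix takes nothing from tuna, whole milk — only lentils. Binding constraint: fibre.
Optimal quantities: lentils = 2.26 servings.
Objective = 0.49·2.26 = 1.1074.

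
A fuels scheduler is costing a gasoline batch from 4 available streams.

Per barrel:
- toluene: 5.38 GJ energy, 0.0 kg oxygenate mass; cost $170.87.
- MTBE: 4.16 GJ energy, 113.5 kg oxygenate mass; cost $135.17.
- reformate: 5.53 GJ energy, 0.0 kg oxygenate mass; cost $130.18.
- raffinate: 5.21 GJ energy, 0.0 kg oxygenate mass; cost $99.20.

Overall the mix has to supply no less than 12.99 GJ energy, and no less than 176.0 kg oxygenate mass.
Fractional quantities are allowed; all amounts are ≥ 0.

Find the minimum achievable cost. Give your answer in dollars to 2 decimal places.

Let x1 = barrels of toluene, x2 = barrels of MTBE, x3 = barrels of reformate, x4 = barrels of raffinate.
min 170.87x1 + 135.17x2 + 130.18x3 + 99.2x4 with:
  5.38x1 + 4.16x2 + 5.53x3 + 5.21x4 ≥ 12.99   (energy)
  113.5x2 ≥ 176   (oxygenate mass)
  x1, x2, x3, x4 ≥ 0.
The cheapest feasible vertex uses only MTBE, raffinate; toluene, reformate are not used. There the energy and oxygenate mass constraints are tight.
So MTBE = 1.5507 barrels, raffinate = 1.2551 barrels.
Objective = 135.17·1.5507 + 99.2·1.2551 = 334.1140.

$334.11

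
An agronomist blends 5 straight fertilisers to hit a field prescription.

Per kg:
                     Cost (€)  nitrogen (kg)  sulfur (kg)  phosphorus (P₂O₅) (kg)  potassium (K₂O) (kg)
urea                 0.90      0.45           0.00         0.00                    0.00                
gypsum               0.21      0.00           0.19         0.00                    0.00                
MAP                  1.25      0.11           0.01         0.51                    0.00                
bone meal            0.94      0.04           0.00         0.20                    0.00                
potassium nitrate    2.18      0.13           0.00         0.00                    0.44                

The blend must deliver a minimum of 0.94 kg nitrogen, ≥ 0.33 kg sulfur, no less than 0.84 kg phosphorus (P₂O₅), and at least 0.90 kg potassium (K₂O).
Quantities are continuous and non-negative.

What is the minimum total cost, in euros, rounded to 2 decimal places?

This is a linear program. Let x1 = kg of urea, x2 = kg of gypsum, x3 = kg of MAP, x4 = kg of bone meal, x5 = kg of potassium nitrate.
min 0.9x1 + 0.21x2 + 1.25x3 + 0.94x4 + 2.18x5 subject to:
  0.45x1 + 0.11x3 + 0.04x4 + 0.13x5 ≥ 0.94   (nitrogen)
  0.19x2 + 0.01x3 ≥ 0.33   (sulfur)
  0.51x3 + 0.2x4 ≥ 0.84   (phosphorus (P₂O₅))
  0.44x5 ≥ 0.9   (potassium (K₂O))
  x1, x2, x3, x4, x5 ≥ 0.
The cheapest feasible vertex uses only urea, gypsum, MAP, potassium nitrate; bone meal is not used. The nitrogen, sulfur, phosphorus (P₂O₅), potassium (K₂O) requirements are met with equality.
That vertex is x1 = 1.095, x2 = 1.65, x3 = 1.647, x5 = 2.045.
Hence cost = 0.9·1.095 + 0.21·1.65 + 1.25·1.647 + 2.18·2.045 = €7.8489.

€7.85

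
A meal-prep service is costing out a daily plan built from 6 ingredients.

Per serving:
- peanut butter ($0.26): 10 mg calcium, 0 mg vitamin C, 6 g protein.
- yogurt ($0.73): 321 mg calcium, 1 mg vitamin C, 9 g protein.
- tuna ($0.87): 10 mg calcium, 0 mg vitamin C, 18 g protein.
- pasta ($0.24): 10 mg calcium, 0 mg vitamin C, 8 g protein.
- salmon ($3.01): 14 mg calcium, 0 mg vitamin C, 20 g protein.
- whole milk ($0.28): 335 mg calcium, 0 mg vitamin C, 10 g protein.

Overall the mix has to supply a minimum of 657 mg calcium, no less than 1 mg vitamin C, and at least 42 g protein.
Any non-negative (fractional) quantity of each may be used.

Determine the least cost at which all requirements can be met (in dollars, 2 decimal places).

Let x1 = servings of peanut butter, x2 = servings of yogurt, x3 = servings of tuna, x4 = servings of pasta, x5 = servings of salmon, x6 = servings of whole milk.
min 0.26x1 + 0.73x2 + 0.87x3 + 0.24x4 + 3.01x5 + 0.28x6 subject to:
  10x1 + 321x2 + 10x3 + 10x4 + 14x5 + 335x6 ≥ 657   (calcium)
  1x2 ≥ 1   (vitamin C)
  6x1 + 9x2 + 18x3 + 8x4 + 20x5 + 10x6 ≥ 42   (protein)
  x1, x2, x3, x4, x5, x6 ≥ 0.
At the optimum only yogurt, whole milk are positive (peanut butter, tuna, pasta, salmon = 0). The vitamin C and protein requirements are met with equality.
Solving gives x2 = 1, x6 = 3.3.
Hence cost = 0.73·1 + 0.28·3.3 = $1.6540.

$1.65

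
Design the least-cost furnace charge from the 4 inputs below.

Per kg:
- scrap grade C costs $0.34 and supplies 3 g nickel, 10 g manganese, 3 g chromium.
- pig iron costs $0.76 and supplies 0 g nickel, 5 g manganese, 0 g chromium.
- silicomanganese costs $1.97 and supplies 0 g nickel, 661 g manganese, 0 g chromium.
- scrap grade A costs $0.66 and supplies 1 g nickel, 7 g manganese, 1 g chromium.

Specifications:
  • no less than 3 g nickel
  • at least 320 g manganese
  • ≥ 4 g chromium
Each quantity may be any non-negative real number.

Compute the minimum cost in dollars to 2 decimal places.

Treat it as an LP. Let x1 = kg of scrap grade C, x2 = kg of pig iron, x3 = kg of silicomanganese, x4 = kg of scrap grade A.
Minimize 0.34x1 + 0.76x2 + 1.97x3 + 0.66x4 s.t.:
  3x1 + 1x4 ≥ 3   (nickel)
  10x1 + 5x2 + 661x3 + 7x4 ≥ 320   (manganese)
  3x1 + 1x4 ≥ 4   (chromium)
  x1, x2, x3, x4 ≥ 0.
The optimal basis is {scrap grade C, silicomanganese}; pig iron, scrap grade A drop out. Binding constraints: manganese and chromium.
Optimal quantities: scrap grade C = 1.333 kg, silicomanganese = 0.4639 kg.
Hence cost = 0.34·1.333 + 1.97·0.4639 = $1.3671.

$1.37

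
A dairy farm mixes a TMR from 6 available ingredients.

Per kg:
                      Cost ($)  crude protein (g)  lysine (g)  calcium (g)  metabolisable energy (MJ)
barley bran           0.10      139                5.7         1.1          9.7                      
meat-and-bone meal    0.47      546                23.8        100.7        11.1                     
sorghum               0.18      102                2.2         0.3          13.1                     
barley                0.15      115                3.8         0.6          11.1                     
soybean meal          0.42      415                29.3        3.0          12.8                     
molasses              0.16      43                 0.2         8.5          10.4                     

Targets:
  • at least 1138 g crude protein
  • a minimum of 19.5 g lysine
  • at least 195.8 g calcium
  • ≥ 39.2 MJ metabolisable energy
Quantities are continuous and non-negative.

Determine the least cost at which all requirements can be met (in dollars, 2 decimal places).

Let x1 = kg of barley bran, x2 = kg of meat-and-bone meal, x3 = kg of sorghum, x4 = kg of barley, x5 = kg of soybean meal, x6 = kg of molasses.
min 0.1x1 + 0.47x2 + 0.18x3 + 0.15x4 + 0.42x5 + 0.16x6 with:
  139x1 + 546x2 + 102x3 + 115x4 + 415x5 + 43x6 ≥ 1138   (crude protein)
  5.7x1 + 23.8x2 + 2.2x3 + 3.8x4 + 29.3x5 + 0.2x6 ≥ 19.5   (lysine)
  1.1x1 + 100.7x2 + 0.3x3 + 0.6x4 + 3x5 + 8.5x6 ≥ 195.8   (calcium)
  9.7x1 + 11.1x2 + 13.1x3 + 11.1x4 + 12.8x5 + 10.4x6 ≥ 39.2   (metabolisable energy)
  x1, x2, x3, x4, x5, x6 ≥ 0.
The cheapest feasible vertex uses only barley bran, meat-and-bone meal; sorghum, barley, soybean meal, molasses are not used. There the calcium and metabolisable energy constraints are tight.
So barley bran = 1.839 kg, meat-and-bone meal = 1.924 kg.
Cost = 0.1·1.839 + 0.47·1.924 = 1.0882.

$1.09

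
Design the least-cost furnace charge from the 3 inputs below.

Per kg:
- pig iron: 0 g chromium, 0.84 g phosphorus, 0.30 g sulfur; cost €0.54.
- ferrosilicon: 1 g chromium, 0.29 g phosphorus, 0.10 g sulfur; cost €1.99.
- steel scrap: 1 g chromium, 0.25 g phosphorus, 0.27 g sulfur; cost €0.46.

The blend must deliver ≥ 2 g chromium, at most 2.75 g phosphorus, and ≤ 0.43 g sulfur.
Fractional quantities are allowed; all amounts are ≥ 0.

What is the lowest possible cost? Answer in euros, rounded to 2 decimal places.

Let x1 = kg of pig iron, x2 = kg of ferrosilicon, x3 = kg of steel scrap.
min 0.54x1 + 1.99x2 + 0.46x3 subject to:
  1x2 + 1x3 ≥ 2   (chromium)
  0.84x1 + 0.29x2 + 0.25x3 ≤ 2.75   (phosphorus)
  0.3x1 + 0.1x2 + 0.27x3 ≤ 0.43   (sulfur)
  x1, x2, x3 ≥ 0.
The cheapest feasible vertex uses only ferrosilicon, steel scrap; pig iron is not used. There the chromium and sulfur constraints are tight.
So ferrosilicon = 0.6471 kg, steel scrap = 1.353 kg.
Total cost: 1.99·0.6471 + 0.46·1.353 = 1.9101.

€1.91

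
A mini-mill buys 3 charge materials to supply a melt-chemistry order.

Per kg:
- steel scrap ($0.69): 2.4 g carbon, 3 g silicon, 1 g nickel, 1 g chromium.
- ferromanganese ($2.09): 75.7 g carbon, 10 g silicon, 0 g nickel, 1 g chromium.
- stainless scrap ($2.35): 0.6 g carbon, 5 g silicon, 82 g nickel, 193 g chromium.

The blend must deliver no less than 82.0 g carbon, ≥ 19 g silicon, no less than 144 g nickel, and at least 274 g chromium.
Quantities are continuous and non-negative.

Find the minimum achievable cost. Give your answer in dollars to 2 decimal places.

$6.36

Let x1 = kg of steel scrap, x2 = kg of ferromanganese, x3 = kg of stainless scrap.
Minimize 0.69x1 + 2.09x2 + 2.35x3 subject to:
  2.4x1 + 75.7x2 + 0.6x3 ≥ 82   (carbon)
  3x1 + 10x2 + 5x3 ≥ 19   (silicon)
  1x1 + 82x3 ≥ 144   (nickel)
  1x1 + 1x2 + 193x3 ≥ 274   (chromium)
  x1, x2, x3 ≥ 0.
The cheapest feasible vertex uses only ferromanganese, stainless scrap; steel scrap is not used. The carbon and nickel requirements are met with equality.
Solving gives x2 = 1.069, x3 = 1.756.
Total cost: 2.09·1.069 + 2.35·1.756 = 6.3608.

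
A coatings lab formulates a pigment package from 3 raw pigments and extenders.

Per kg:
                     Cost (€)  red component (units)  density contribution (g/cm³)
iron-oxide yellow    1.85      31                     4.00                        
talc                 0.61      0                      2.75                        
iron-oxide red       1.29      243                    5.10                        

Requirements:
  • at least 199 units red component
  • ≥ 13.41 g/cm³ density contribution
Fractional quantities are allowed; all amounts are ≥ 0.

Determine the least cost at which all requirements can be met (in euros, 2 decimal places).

€3.10

Let x1 = kg of iron-oxide yellow, x2 = kg of talc, x3 = kg of iron-oxide red.
Minimize 1.85x1 + 0.61x2 + 1.29x3 subject to:
  31x1 + 243x3 ≥ 199   (red component)
  4x1 + 2.75x2 + 5.1x3 ≥ 13.41   (density contribution)
  x1, x2, x3 ≥ 0.
The minimum-cost mix takes nothing from iron-oxide yellow — only talc, iron-oxide red. The red component and density contribution requirements are met with equality.
Optimal quantities: talc = 3.358 kg, iron-oxide red = 0.8189 kg.
Total cost: 0.61·3.358 + 1.29·0.8189 = 3.1048.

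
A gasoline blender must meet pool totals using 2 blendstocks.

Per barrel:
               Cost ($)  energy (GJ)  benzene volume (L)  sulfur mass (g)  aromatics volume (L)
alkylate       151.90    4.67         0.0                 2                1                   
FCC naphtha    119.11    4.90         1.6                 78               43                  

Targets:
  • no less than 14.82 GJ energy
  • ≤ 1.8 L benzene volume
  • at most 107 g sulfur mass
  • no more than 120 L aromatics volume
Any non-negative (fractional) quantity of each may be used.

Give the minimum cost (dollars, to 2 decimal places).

Let x1 = barrels of alkylate, x2 = barrels of FCC naphtha.
Minimise 151.9x1 + 119.11x2 subject to:
  4.67x1 + 4.9x2 ≥ 14.82   (energy)
  1.6x2 ≤ 1.8   (benzene volume)
  2x1 + 78x2 ≤ 107   (sulfur mass)
  1x1 + 43x2 ≤ 120   (aromatics volume)
  x1, x2 ≥ 0.
Both inputs are positive at the optimum. There the energy and benzene volume constraints are tight.
That vertex is x1 = 1.993, x2 = 1.125.
Objective = 151.9·1.993 + 119.11·1.125 = 436.7355.

$436.74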